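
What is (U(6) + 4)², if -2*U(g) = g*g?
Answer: 196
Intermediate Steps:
U(g) = -g²/2 (U(g) = -g*g/2 = -g²/2)
(U(6) + 4)² = (-½*6² + 4)² = (-½*36 + 4)² = (-18 + 4)² = (-14)² = 196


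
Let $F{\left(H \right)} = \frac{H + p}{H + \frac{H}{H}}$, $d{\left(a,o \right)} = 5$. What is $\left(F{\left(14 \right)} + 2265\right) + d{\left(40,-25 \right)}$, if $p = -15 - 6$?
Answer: $\frac{34043}{15} \approx 2269.5$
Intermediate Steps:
$p = -21$
$F{\left(H \right)} = \frac{-21 + H}{1 + H}$ ($F{\left(H \right)} = \frac{H - 21}{H + \frac{H}{H}} = \frac{-21 + H}{H + 1} = \frac{-21 + H}{1 + H}$)
$\left(F{\left(14 \right)} + 2265\right) + d{\left(40,-25 \right)} = \left(\frac{-21 + 14}{1 + 14} + 2265\right) + 5 = \left(\frac{1}{15} \left(-7\right) + 2265\right) + 5 = \left(- \frac{7}{15} + 2265\right) + 5 = \frac{33968}{15} + 5 = \frac{34043}{15}$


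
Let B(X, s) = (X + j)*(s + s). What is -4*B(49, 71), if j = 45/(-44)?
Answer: -299762/11 ≈ -27251.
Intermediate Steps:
j = -45/44 (j = 45*(-1/44) = -45/44 ≈ -1.0227)
B(X, s) = 2*s*(-45/44 + X) (B(X, s) = (X - 45/44)*(s + s) = (-45/44 + X)*(2*s) = 2*s*(-45/44 + X))
-4*B(49, 71) = -2*71*(-45 + 44*49)/11 = -2*71*(-45 + 2156)/11 = -2*71*2111/11 = -4*149881/22 = -299762/11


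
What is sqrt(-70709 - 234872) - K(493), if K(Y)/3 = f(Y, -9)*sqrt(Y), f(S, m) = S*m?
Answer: 13311*sqrt(493) + I*sqrt(305581) ≈ 2.9555e+5 + 552.79*I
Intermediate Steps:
K(Y) = -27*Y**(3/2) (K(Y) = 3*((Y*(-9))*sqrt(Y)) = 3*((-9*Y)*sqrt(Y)) = 3*(-9*Y**(3/2)) = -27*Y**(3/2))
sqrt(-70709 - 234872) - K(493) = sqrt(-70709 - 234872) - (-27)*493**(3/2) = sqrt(-305581) - (-27)*493*sqrt(493) = I*sqrt(305581) - (-13311)*sqrt(493) = I*sqrt(305581) + 13311*sqrt(493) = 13311*sqrt(493) + I*sqrt(305581)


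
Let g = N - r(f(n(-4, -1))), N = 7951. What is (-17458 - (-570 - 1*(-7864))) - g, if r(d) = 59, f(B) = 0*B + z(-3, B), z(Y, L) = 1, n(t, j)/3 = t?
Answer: -32644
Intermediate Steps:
n(t, j) = 3*t
f(B) = 1 (f(B) = 0*B + 1 = 0 + 1 = 1)
g = 7892 (g = 7951 - 1*59 = 7951 - 59 = 7892)
(-17458 - (-570 - 1*(-7864))) - g = (-17458 - (-570 - 1*(-7864))) - 1*7892 = (-17458 - (-570 + 7864)) - 7892 = (-17458 - 1*7294) - 7892 = (-17458 - 7294) - 7892 = -24752 - 7892 = -32644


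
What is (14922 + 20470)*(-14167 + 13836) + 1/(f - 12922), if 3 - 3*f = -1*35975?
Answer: -32660728579/2788 ≈ -1.1715e+7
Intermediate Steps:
f = 35978/3 (f = 1 - (-1)*35975/3 = 1 - ⅓*(-35975) = 1 + 35975/3 = 35978/3 ≈ 11993.)
(14922 + 20470)*(-14167 + 13836) + 1/(f - 12922) = (14922 + 20470)*(-14167 + 13836) + 1/(35978/3 - 12922) = 35392*(-331) + 1/(-2788/3) = -11714752 - 3/2788 = -32660728579/2788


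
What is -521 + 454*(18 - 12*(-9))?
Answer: 56683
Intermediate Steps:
-521 + 454*(18 - 12*(-9)) = -521 + 454*(18 + 108) = -521 + 454*126 = -521 + 57204 = 56683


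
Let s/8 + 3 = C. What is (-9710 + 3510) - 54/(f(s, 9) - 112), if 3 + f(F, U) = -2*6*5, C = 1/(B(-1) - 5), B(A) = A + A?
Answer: -1084946/175 ≈ -6199.7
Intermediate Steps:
B(A) = 2*A
C = -⅐ (C = 1/(2*(-1) - 5) = 1/(-2 - 5) = 1/(-7) = -⅐ ≈ -0.14286)
s = -176/7 (s = -24 + 8*(-⅐) = -24 - 8/7 = -176/7 ≈ -25.143)
f(F, U) = -63 (f(F, U) = -3 - 2*6*5 = -3 - 12*5 = -3 - 60 = -63)
(-9710 + 3510) - 54/(f(s, 9) - 112) = (-9710 + 3510) - 54/(-63 - 112) = -6200 - 54/(-175) = -6200 - 1/175*(-54) = -6200 + 54/175 = -1084946/175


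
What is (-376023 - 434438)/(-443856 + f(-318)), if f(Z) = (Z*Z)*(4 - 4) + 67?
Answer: 810461/443789 ≈ 1.8262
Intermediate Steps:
f(Z) = 67 (f(Z) = Z²*0 + 67 = 0 + 67 = 67)
(-376023 - 434438)/(-443856 + f(-318)) = (-376023 - 434438)/(-443856 + 67) = -810461/(-443789) = -810461*(-1/443789) = 810461/443789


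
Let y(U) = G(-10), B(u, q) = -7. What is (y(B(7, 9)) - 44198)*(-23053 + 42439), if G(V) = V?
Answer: -857016288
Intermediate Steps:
y(U) = -10
(y(B(7, 9)) - 44198)*(-23053 + 42439) = (-10 - 44198)*(-23053 + 42439) = -44208*19386 = -857016288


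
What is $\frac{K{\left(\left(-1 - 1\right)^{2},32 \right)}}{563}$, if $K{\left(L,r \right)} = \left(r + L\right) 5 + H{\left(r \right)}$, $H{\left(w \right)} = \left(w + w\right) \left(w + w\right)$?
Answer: $\frac{4276}{563} \approx 7.595$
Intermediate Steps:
$H{\left(w \right)} = 4 w^{2}$ ($H{\left(w \right)} = 2 w 2 w = 4 w^{2}$)
$K{\left(L,r \right)} = 4 r^{2} + 5 L + 5 r$ ($K{\left(L,r \right)} = \left(r + L\right) 5 + 4 r^{2} = \left(L + r\right) 5 + 4 r^{2} = \left(5 L + 5 r\right) + 4 r^{2} = 4 r^{2} + 5 L + 5 r$)
$\frac{K{\left(\left(-1 - 1\right)^{2},32 \right)}}{563} = \frac{4 \cdot 32^{2} + 5 \left(-1 - 1\right)^{2} + 5 \cdot 32}{563} = \left(4 \cdot 1024 + 5 \left(-2\right)^{2} + 160\right) \frac{1}{563} = \left(4096 + 5 \cdot 4 + 160\right) \frac{1}{563} = \left(4096 + 20 + 160\right) \frac{1}{563} = 4276 \cdot \frac{1}{563} = \frac{4276}{563}$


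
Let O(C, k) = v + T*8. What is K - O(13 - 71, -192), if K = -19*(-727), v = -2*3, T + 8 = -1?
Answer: 13891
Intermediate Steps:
T = -9 (T = -8 - 1 = -9)
v = -6
O(C, k) = -78 (O(C, k) = -6 - 9*8 = -6 - 72 = -78)
K = 13813
K - O(13 - 71, -192) = 13813 - 1*(-78) = 13813 + 78 = 13891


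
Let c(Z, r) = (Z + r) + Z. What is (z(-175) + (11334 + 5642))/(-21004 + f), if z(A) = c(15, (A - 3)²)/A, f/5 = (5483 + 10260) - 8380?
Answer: 2939086/2766925 ≈ 1.0622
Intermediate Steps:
c(Z, r) = r + 2*Z
f = 36815 (f = 5*((5483 + 10260) - 8380) = 5*(15743 - 8380) = 5*7363 = 36815)
z(A) = (30 + (-3 + A)²)/A (z(A) = ((A - 3)² + 2*15)/A = ((-3 + A)² + 30)/A = (30 + (-3 + A)²)/A)
(z(-175) + (11334 + 5642))/(-21004 + f) = ((30 + (-3 - 175)²)/(-175) + (11334 + 5642))/(-21004 + 36815) = (-(30 + (-178)²)/175 + 16976)/15811 = (-(30 + 31684)/175 + 16976)*(1/15811) = (-1/175*31714 + 16976)*(1/15811) = (-31714/175 + 16976)*(1/15811) = (2939086/175)*(1/15811) = 2939086/2766925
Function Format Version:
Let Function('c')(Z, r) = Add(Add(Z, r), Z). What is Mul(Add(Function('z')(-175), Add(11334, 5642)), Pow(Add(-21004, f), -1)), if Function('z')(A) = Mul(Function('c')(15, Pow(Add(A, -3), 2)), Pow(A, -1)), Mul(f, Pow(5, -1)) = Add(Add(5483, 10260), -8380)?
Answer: Rational(2939086, 2766925) ≈ 1.0622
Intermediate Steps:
Function('c')(Z, r) = Add(r, Mul(2, Z))
f = 36815 (f = Mul(5, Add(Add(5483, 10260), -8380)) = Mul(5, Add(15743, -8380)) = Mul(5, 7363) = 36815)
Function('z')(A) = Mul(Pow(A, -1), Add(30, Pow(Add(-3, A), 2))) (Function('z')(A) = Mul(Add(Pow(Add(A, -3), 2), Mul(2, 15)), Pow(A, -1)) = Mul(Add(Pow(Add(-3, A), 2), 30), Pow(A, -1)) = Mul(Add(30, Pow(Add(-3, A), 2)), Pow(A, -1)) = Mul(Pow(A, -1), Add(30, Pow(Add(-3, A), 2))))
Mul(Add(Function('z')(-175), Add(11334, 5642)), Pow(Add(-21004, f), -1)) = Mul(Add(Mul(Pow(-175, -1), Add(30, Pow(Add(-3, -175), 2))), Add(11334, 5642)), Pow(Add(-21004, 36815), -1)) = Mul(Add(Mul(Rational(-1, 175), Add(30, Pow(-178, 2))), 16976), Pow(15811, -1)) = Mul(Add(Mul(Rational(-1, 175), Add(30, 31684)), 16976), Rational(1, 15811)) = Mul(Add(Mul(Rational(-1, 175), 31714), 16976), Rational(1, 15811)) = Mul(Add(Rational(-31714, 175), 16976), Rational(1, 15811)) = Mul(Rational(2939086, 175), Rational(1, 15811)) = Rational(2939086, 2766925)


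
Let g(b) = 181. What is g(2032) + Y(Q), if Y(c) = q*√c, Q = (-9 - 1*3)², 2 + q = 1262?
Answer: 15301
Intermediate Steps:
q = 1260 (q = -2 + 1262 = 1260)
Q = 144 (Q = (-9 - 3)² = (-12)² = 144)
Y(c) = 1260*√c
g(2032) + Y(Q) = 181 + 1260*√144 = 181 + 1260*12 = 181 + 15120 = 15301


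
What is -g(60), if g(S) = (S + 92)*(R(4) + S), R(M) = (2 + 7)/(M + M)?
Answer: -9291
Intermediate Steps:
R(M) = 9/(2*M) (R(M) = 9/((2*M)) = 9*(1/(2*M)) = 9/(2*M))
g(S) = (92 + S)*(9/8 + S) (g(S) = (S + 92)*((9/2)/4 + S) = (92 + S)*((9/2)*(¼) + S) = (92 + S)*(9/8 + S))
-g(60) = -(207/2 + 60² + (745/8)*60) = -(207/2 + 3600 + 11175/2) = -1*9291 = -9291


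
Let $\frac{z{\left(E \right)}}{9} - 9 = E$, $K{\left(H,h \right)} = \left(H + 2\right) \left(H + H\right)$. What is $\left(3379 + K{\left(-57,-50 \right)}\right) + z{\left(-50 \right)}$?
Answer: $9280$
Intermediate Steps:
$K{\left(H,h \right)} = 2 H \left(2 + H\right)$ ($K{\left(H,h \right)} = \left(2 + H\right) 2 H = 2 H \left(2 + H\right)$)
$z{\left(E \right)} = 81 + 9 E$
$\left(3379 + K{\left(-57,-50 \right)}\right) + z{\left(-50 \right)} = \left(3379 + 2 \left(-57\right) \left(2 - 57\right)\right) + \left(81 + 9 \left(-50\right)\right) = \left(3379 + 2 \left(-57\right) \left(-55\right)\right) + \left(81 - 450\right) = \left(3379 + 6270\right) - 369 = 9649 - 369 = 9280$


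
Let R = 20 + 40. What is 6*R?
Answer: 360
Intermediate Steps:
R = 60
6*R = 6*60 = 360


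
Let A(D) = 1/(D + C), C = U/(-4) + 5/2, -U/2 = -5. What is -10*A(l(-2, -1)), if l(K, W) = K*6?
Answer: ⅚ ≈ 0.83333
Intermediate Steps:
U = 10 (U = -2*(-5) = 10)
l(K, W) = 6*K
C = 0 (C = 10/(-4) + 5/2 = 10*(-¼) + 5*(½) = -5/2 + 5/2 = 0)
A(D) = 1/D (A(D) = 1/(D + 0) = 1/D)
-10*A(l(-2, -1)) = -10/(6*(-2)) = -10/(-12) = -10*(-1/12) = ⅚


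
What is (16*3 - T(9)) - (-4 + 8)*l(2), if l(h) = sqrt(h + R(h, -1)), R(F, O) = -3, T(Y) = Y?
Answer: 39 - 4*I ≈ 39.0 - 4.0*I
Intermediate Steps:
l(h) = sqrt(-3 + h) (l(h) = sqrt(h - 3) = sqrt(-3 + h))
(16*3 - T(9)) - (-4 + 8)*l(2) = (16*3 - 1*9) - (-4 + 8)*sqrt(-3 + 2) = (48 - 9) - 4*sqrt(-1) = 39 - 4*I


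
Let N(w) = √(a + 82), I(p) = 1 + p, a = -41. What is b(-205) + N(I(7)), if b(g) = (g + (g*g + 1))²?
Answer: 1748996041 + √41 ≈ 1.7490e+9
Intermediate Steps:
b(g) = (1 + g + g²)² (b(g) = (g + (g² + 1))² = (g + (1 + g²))² = (1 + g + g²)²)
N(w) = √41 (N(w) = √(-41 + 82) = √41)
b(-205) + N(I(7)) = (1 - 205 + (-205)²)² + √41 = (1 - 205 + 42025)² + √41 = 41821² + √41 = 1748996041 + √41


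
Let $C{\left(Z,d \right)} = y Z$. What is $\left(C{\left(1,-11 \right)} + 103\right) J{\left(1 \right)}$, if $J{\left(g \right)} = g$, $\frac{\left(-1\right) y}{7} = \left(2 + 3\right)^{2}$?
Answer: $-72$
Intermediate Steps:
$y = -175$ ($y = - 7 \left(2 + 3\right)^{2} = - 7 \cdot 5^{2} = \left(-7\right) 25 = -175$)
$C{\left(Z,d \right)} = - 175 Z$
$\left(C{\left(1,-11 \right)} + 103\right) J{\left(1 \right)} = \left(\left(-175\right) 1 + 103\right) 1 = \left(-175 + 103\right) 1 = \left(-72\right) 1 = -72$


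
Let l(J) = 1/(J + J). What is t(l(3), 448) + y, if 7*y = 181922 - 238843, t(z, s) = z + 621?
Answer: -315437/42 ≈ -7510.4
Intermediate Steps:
l(J) = 1/(2*J)
t(z, s) = 621 + z
y = -56921/7 (y = (181922 - 238843)/7 = (⅐)*(-56921) = -56921/7 ≈ -8131.6)
t(l(3), 448) + y = (621 + (½)/3) - 56921/7 = (621 + (½)*(⅓)) - 56921/7 = (621 + ⅙) - 56921/7 = 3727/6 - 56921/7 = -315437/42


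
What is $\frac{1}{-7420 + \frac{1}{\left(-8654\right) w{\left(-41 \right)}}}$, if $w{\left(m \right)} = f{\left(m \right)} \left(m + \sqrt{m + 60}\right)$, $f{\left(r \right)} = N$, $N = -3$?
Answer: $- \frac{8312108737490202}{61675846840075458481} + \frac{25962 \sqrt{19}}{61675846840075458481} \approx -0.00013477$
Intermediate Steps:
$f{\left(r \right)} = -3$
$w{\left(m \right)} = - 3 m - 3 \sqrt{60 + m}$ ($w{\left(m \right)} = - 3 \left(m + \sqrt{m + 60}\right) = - 3 \left(m + \sqrt{60 + m}\right) = - 3 m - 3 \sqrt{60 + m}$)
$\frac{1}{-7420 + \frac{1}{\left(-8654\right) w{\left(-41 \right)}}} = \frac{1}{-7420 + \frac{1}{\left(-8654\right) \left(\left(-3\right) \left(-41\right) - 3 \sqrt{60 - 41}\right)}} = \frac{1}{-7420 - \frac{1}{8654 \left(123 - 3 \sqrt{19}\right)}}$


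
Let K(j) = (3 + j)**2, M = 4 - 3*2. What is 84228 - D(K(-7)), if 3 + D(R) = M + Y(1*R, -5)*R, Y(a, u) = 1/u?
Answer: 421181/5 ≈ 84236.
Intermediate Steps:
M = -2 (M = 4 - 6 = -2)
D(R) = -5 - R/5 (D(R) = -3 + (-2 + R/(-5)) = -3 + (-2 - R/5) = -5 - R/5)
84228 - D(K(-7)) = 84228 - (-5 - (3 - 7)**2/5) = 84228 - (-5 - 1/5*(-4)**2) = 84228 - (-5 - 1/5*16) = 84228 - (-5 - 16/5) = 84228 - 1*(-41/5) = 84228 + 41/5 = 421181/5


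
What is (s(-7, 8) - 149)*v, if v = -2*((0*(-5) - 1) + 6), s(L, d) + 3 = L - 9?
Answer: 1680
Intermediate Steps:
s(L, d) = -12 + L (s(L, d) = -3 + (L - 9) = -3 + (-9 + L) = -12 + L)
v = -10 (v = -2*((0 - 1) + 6) = -2*(-1 + 6) = -2*5 = -10)
(s(-7, 8) - 149)*v = ((-12 - 7) - 149)*(-10) = (-19 - 149)*(-10) = -168*(-10) = 1680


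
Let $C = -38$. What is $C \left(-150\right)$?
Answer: $5700$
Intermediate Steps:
$C \left(-150\right) = \left(-38\right) \left(-150\right) = 5700$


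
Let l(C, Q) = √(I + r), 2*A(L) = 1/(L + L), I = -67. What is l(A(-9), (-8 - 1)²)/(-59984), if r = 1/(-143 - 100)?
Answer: -I*√48846/1619568 ≈ -0.00013646*I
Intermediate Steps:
A(L) = 1/(4*L) (A(L) = 1/(2*(L + L)) = 1/(2*((2*L))) = (1/(2*L))/2 = 1/(4*L))
r = -1/243 (r = 1/(-243) = -1/243 ≈ -0.0041152)
l(C, Q) = I*√48846/27 (l(C, Q) = √(-67 - 1/243) = √(-16282/243) = I*√48846/27)
l(A(-9), (-8 - 1)²)/(-59984) = (I*√48846/27)/(-59984) = (I*√48846/27)*(-1/59984) = -I*√48846/1619568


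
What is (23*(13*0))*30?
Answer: 0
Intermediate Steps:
(23*(13*0))*30 = (23*0)*30 = 0*30 = 0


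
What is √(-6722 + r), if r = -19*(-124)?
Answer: I*√4366 ≈ 66.076*I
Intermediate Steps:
r = 2356
√(-6722 + r) = √(-6722 + 2356) = √(-4366) = I*√4366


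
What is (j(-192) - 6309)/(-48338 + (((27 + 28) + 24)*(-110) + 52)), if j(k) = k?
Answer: 2167/18992 ≈ 0.11410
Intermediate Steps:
(j(-192) - 6309)/(-48338 + (((27 + 28) + 24)*(-110) + 52)) = (-192 - 6309)/(-48338 + (((27 + 28) + 24)*(-110) + 52)) = -6501/(-48338 + ((55 + 24)*(-110) + 52)) = -6501/(-48338 + (79*(-110) + 52)) = -6501/(-48338 + (-8690 + 52)) = -6501/(-48338 - 8638) = -6501/(-56976) = -6501*(-1/56976) = 2167/18992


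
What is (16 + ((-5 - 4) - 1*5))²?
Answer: 4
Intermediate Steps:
(16 + ((-5 - 4) - 1*5))² = (16 + (-9 - 5))² = (16 - 14)² = 2² = 4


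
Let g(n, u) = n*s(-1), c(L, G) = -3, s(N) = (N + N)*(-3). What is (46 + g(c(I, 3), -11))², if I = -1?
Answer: 784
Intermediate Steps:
s(N) = -6*N (s(N) = (2*N)*(-3) = -6*N)
g(n, u) = 6*n (g(n, u) = n*(-6*(-1)) = n*6 = 6*n)
(46 + g(c(I, 3), -11))² = (46 + 6*(-3))² = (46 - 18)² = 28² = 784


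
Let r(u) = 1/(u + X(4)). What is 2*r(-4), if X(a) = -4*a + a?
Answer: -1/8 ≈ -0.12500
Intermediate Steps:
X(a) = -3*a
r(u) = 1/(-12 + u) (r(u) = 1/(u - 3*4) = 1/(u - 12) = 1/(-12 + u))
2*r(-4) = 2/(-12 - 4) = 2/(-16) = 2*(-1/16) = -1/8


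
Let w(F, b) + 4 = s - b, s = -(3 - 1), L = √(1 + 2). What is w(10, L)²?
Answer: (6 + √3)² ≈ 59.785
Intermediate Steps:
L = √3 ≈ 1.7320
s = -2 (s = -1*2 = -2)
w(F, b) = -6 - b (w(F, b) = -4 + (-2 - b) = -6 - b)
w(10, L)² = (-6 - √3)²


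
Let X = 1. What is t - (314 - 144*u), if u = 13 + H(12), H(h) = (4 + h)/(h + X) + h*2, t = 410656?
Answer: 5406014/13 ≈ 4.1585e+5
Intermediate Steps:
H(h) = 2*h + (4 + h)/(1 + h) (H(h) = (4 + h)/(h + 1) + h*2 = (4 + h)/(1 + h) + 2*h = 2*h + (4 + h)/(1 + h))
u = 497/13 (u = 13 + (4 + 2*12² + 3*12)/(1 + 12) = 13 + (4 + 2*144 + 36)/13 = 13 + (4 + 288 + 36)/13 = 13 + (1/13)*328 = 13 + 328/13 = 497/13 ≈ 38.231)
t - (314 - 144*u) = 410656 - (314 - 144*497/13) = 410656 - (314 - 71568/13) = 410656 - 1*(-67486/13) = 410656 + 67486/13 = 5406014/13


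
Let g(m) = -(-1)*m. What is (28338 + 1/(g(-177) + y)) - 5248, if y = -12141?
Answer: 284422619/12318 ≈ 23090.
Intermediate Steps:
g(m) = m
(28338 + 1/(g(-177) + y)) - 5248 = (28338 + 1/(-177 - 12141)) - 5248 = (28338 + 1/(-12318)) - 5248 = (28338 - 1/12318) - 5248 = 349067483/12318 - 5248 = 284422619/12318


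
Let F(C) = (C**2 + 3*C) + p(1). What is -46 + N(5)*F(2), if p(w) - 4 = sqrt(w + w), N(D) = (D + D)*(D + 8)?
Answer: 1774 + 130*sqrt(2) ≈ 1957.8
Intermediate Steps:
N(D) = 2*D*(8 + D) (N(D) = (2*D)*(8 + D) = 2*D*(8 + D))
p(w) = 4 + sqrt(2)*sqrt(w) (p(w) = 4 + sqrt(w + w) = 4 + sqrt(2*w) = 4 + sqrt(2)*sqrt(w))
F(C) = 4 + sqrt(2) + C**2 + 3*C (F(C) = (C**2 + 3*C) + (4 + sqrt(2)*sqrt(1)) = (C**2 + 3*C) + (4 + sqrt(2)*1) = (C**2 + 3*C) + (4 + sqrt(2)) = 4 + sqrt(2) + C**2 + 3*C)
-46 + N(5)*F(2) = -46 + (2*5*(8 + 5))*(4 + sqrt(2) + 2**2 + 3*2) = -46 + (2*5*13)*(4 + sqrt(2) + 4 + 6) = -46 + 130*(14 + sqrt(2)) = -46 + (1820 + 130*sqrt(2)) = 1774 + 130*sqrt(2)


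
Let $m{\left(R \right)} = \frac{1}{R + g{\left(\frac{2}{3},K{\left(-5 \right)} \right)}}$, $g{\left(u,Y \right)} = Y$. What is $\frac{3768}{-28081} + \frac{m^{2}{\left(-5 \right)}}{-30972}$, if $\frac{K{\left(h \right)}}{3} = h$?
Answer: $- \frac{46681026481}{347889892800} \approx -0.13418$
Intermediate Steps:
$K{\left(h \right)} = 3 h$
$m{\left(R \right)} = \frac{1}{-15 + R}$ ($m{\left(R \right)} = \frac{1}{R + 3 \left(-5\right)} = \frac{1}{R - 15} = \frac{1}{-15 + R}$)
$\frac{3768}{-28081} + \frac{m^{2}{\left(-5 \right)}}{-30972} = \frac{3768}{-28081} + \frac{\left(\frac{1}{-15 - 5}\right)^{2}}{-30972} = 3768 \left(- \frac{1}{28081}\right) + \left(\frac{1}{-20}\right)^{2} \left(- \frac{1}{30972}\right) = - \frac{3768}{28081} + \left(- \frac{1}{20}\right)^{2} \left(- \frac{1}{30972}\right) = - \frac{3768}{28081} + \frac{1}{400} \left(- \frac{1}{30972}\right) = - \frac{3768}{28081} - \frac{1}{12388800} = - \frac{46681026481}{347889892800}$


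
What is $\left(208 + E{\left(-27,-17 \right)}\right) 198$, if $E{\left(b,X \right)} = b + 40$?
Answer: $43758$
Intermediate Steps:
$E{\left(b,X \right)} = 40 + b$
$\left(208 + E{\left(-27,-17 \right)}\right) 198 = \left(208 + \left(40 - 27\right)\right) 198 = \left(208 + 13\right) 198 = 221 \cdot 198 = 43758$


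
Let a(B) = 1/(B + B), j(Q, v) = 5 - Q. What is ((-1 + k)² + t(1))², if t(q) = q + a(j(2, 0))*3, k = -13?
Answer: 156025/4 ≈ 39006.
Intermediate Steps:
a(B) = 1/(2*B)
t(q) = ½ + q (t(q) = q + (1/(2*(5 - 1*2)))*3 = q + (1/(2*(5 - 2)))*3 = q + ((½)/3)*3 = q + ((½)*(⅓))*3 = q + (⅙)*3 = q + ½ = ½ + q)
((-1 + k)² + t(1))² = ((-1 - 13)² + (½ + 1))² = ((-14)² + 3/2)² = (196 + 3/2)² = (395/2)² = 156025/4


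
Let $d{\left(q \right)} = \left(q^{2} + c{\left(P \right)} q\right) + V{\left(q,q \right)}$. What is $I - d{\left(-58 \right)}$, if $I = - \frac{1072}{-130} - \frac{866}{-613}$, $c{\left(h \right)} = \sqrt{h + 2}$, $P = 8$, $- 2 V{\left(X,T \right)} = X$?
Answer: $- \frac{134809227}{39845} + 58 \sqrt{10} \approx -3199.9$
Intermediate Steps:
$V{\left(X,T \right)} = - \frac{X}{2}$
$c{\left(h \right)} = \sqrt{2 + h}$
$d{\left(q \right)} = q^{2} - \frac{q}{2} + q \sqrt{10}$ ($d{\left(q \right)} = \left(q^{2} + \sqrt{2 + 8} q\right) - \frac{q}{2} = \left(q^{2} + \sqrt{10} q\right) - \frac{q}{2} = \left(q^{2} + q \sqrt{10}\right) - \frac{q}{2} = q^{2} - \frac{q}{2} + q \sqrt{10}$)
$I = \frac{384858}{39845}$ ($I = \left(-1072\right) \left(- \frac{1}{130}\right) - - \frac{866}{613} = \frac{536}{65} + \frac{866}{613} = \frac{384858}{39845} \approx 9.6589$)
$I - d{\left(-58 \right)} = \frac{384858}{39845} - - 58 \left(- \frac{1}{2} - 58 + \sqrt{10}\right) = \frac{384858}{39845} - - 58 \left(- \frac{117}{2} + \sqrt{10}\right) = \frac{384858}{39845} - \left(3393 - 58 \sqrt{10}\right) = - \frac{134809227}{39845} + 58 \sqrt{10}$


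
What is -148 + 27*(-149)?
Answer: -4171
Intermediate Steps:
-148 + 27*(-149) = -148 - 4023 = -4171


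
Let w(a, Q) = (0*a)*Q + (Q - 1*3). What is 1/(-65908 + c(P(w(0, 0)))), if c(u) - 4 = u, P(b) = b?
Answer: -1/65907 ≈ -1.5173e-5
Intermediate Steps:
w(a, Q) = -3 + Q (w(a, Q) = 0*Q + (Q - 3) = 0 + (-3 + Q) = -3 + Q)
c(u) = 4 + u
1/(-65908 + c(P(w(0, 0)))) = 1/(-65908 + (4 + (-3 + 0))) = 1/(-65908 + (4 - 3)) = 1/(-65908 + 1) = 1/(-65907) = -1/65907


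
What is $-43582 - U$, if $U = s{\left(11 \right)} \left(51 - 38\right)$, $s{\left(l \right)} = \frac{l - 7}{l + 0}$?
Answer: $- \frac{479454}{11} \approx -43587.0$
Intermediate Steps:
$s{\left(l \right)} = \frac{-7 + l}{l}$
$U = \frac{52}{11}$ ($U = \frac{-7 + 11}{11} \left(51 - 38\right) = \frac{1}{11} \cdot 4 \cdot 13 = \frac{4}{11} \cdot 13 = \frac{52}{11} \approx 4.7273$)
$-43582 - U = -43582 - \frac{52}{11} = - \frac{479454}{11}$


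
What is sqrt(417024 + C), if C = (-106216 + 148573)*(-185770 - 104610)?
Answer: 2*I*sqrt(3074802159) ≈ 1.109e+5*I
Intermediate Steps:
C = -12299625660 (C = 42357*(-290380) = -12299625660)
sqrt(417024 + C) = sqrt(417024 - 12299625660) = sqrt(-12299208636) = 2*I*sqrt(3074802159)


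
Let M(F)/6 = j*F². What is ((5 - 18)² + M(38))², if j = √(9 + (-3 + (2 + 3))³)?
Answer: 1276131793 + 2928432*√17 ≈ 1.2882e+9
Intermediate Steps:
j = √17 (j = √(9 + (-3 + 5)³) = √(9 + 2³) = √(9 + 8) = √17 ≈ 4.1231)
M(F) = 6*√17*F² (M(F) = 6*(√17*F²) = 6*√17*F²)
((5 - 18)² + M(38))² = ((5 - 18)² + 6*√17*38²)² = ((-13)² + 6*√17*1444)² = (169 + 8664*√17)²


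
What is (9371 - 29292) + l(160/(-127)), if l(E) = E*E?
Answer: -321280209/16129 ≈ -19919.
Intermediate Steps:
l(E) = E²
(9371 - 29292) + l(160/(-127)) = (9371 - 29292) + (160/(-127))² = -19921 + (160*(-1/127))² = -19921 + (-160/127)² = -19921 + 25600/16129 = -321280209/16129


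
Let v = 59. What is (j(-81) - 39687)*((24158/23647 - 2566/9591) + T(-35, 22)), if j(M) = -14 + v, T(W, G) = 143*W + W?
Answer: 15102185444717456/75599459 ≈ 1.9977e+8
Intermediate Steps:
T(W, G) = 144*W
j(M) = 45 (j(M) = -14 + 59 = 45)
(j(-81) - 39687)*((24158/23647 - 2566/9591) + T(-35, 22)) = (45 - 39687)*((24158/23647 - 2566/9591) + 144*(-35)) = -39642*((24158*(1/23647) - 2566*1/9591) - 5040) = -39642*((24158/23647 - 2566/9591) - 5040) = -39642*(171021176/226798377 - 5040) = -39642*(-1142892798904/226798377) = 15102185444717456/75599459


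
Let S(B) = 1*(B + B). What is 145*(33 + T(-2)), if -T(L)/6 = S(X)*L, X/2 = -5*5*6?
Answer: -1039215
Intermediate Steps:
X = -300 (X = 2*(-5*5*6) = 2*(-25*6) = 2*(-150) = -300)
S(B) = 2*B (S(B) = 1*(2*B) = 2*B)
T(L) = 3600*L (T(L) = -6*2*(-300)*L = -(-3600)*L = 3600*L)
145*(33 + T(-2)) = 145*(33 + 3600*(-2)) = 145*(33 - 7200) = 145*(-7167) = -1039215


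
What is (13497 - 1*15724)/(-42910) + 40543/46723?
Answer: 1843752251/2004883930 ≈ 0.91963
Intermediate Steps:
(13497 - 1*15724)/(-42910) + 40543/46723 = (13497 - 15724)*(-1/42910) + 40543*(1/46723) = -2227*(-1/42910) + 40543/46723 = 2227/42910 + 40543/46723 = 1843752251/2004883930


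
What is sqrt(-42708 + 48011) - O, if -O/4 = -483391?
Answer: -1933564 + sqrt(5303) ≈ -1.9335e+6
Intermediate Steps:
O = 1933564 (O = -4*(-483391) = 1933564)
sqrt(-42708 + 48011) - O = sqrt(-42708 + 48011) - 1*1933564 = sqrt(5303) - 1933564 = -1933564 + sqrt(5303)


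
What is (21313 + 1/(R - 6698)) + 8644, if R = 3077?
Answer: 108474296/3621 ≈ 29957.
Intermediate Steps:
(21313 + 1/(R - 6698)) + 8644 = (21313 + 1/(3077 - 6698)) + 8644 = (21313 + 1/(-3621)) + 8644 = (21313 - 1/3621) + 8644 = 77174372/3621 + 8644 = 108474296/3621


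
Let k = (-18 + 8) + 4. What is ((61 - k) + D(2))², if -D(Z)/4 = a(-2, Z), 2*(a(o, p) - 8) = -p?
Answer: 1521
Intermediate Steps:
a(o, p) = 8 - p/2 (a(o, p) = 8 + (-p)/2 = 8 - p/2)
k = -6 (k = -10 + 4 = -6)
D(Z) = -32 + 2*Z (D(Z) = -4*(8 - Z/2) = -32 + 2*Z)
((61 - k) + D(2))² = ((61 - 1*(-6)) + (-32 + 2*2))² = ((61 + 6) + (-32 + 4))² = (67 - 28)² = 39² = 1521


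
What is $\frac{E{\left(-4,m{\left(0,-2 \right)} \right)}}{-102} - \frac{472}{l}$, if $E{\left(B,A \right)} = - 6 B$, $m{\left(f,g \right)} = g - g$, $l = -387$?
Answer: $\frac{6476}{6579} \approx 0.98434$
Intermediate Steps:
$m{\left(f,g \right)} = 0$
$\frac{E{\left(-4,m{\left(0,-2 \right)} \right)}}{-102} - \frac{472}{l} = \frac{\left(-6\right) \left(-4\right)}{-102} - \frac{472}{-387} = 24 \left(- \frac{1}{102}\right) - - \frac{472}{387} = - \frac{4}{17} + \frac{472}{387} = \frac{6476}{6579}$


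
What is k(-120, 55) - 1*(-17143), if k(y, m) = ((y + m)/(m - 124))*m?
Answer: 1186442/69 ≈ 17195.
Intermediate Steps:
k(y, m) = m*(m + y)/(-124 + m) (k(y, m) = ((m + y)/(-124 + m))*m = m*(m + y)/(-124 + m))
k(-120, 55) - 1*(-17143) = 55*(55 - 120)/(-124 + 55) - 1*(-17143) = 55*(-65)/(-69) + 17143 = 55*(-1/69)*(-65) + 17143 = 3575/69 + 17143 = 1186442/69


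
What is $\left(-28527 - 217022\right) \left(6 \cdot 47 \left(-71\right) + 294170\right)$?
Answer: $-67316767252$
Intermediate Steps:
$\left(-28527 - 217022\right) \left(6 \cdot 47 \left(-71\right) + 294170\right) = - 245549 \left(282 \left(-71\right) + 294170\right) = - 245549 \left(-20022 + 294170\right) = \left(-245549\right) 274148 = -67316767252$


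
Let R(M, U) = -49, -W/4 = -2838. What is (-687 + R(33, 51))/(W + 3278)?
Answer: -368/7315 ≈ -0.050308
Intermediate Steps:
W = 11352 (W = -4*(-2838) = 11352)
(-687 + R(33, 51))/(W + 3278) = (-687 - 49)/(11352 + 3278) = -736/14630 = -736*1/14630 = -368/7315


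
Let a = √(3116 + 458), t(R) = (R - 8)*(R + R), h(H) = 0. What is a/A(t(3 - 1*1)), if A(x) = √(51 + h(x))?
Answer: √182274/51 ≈ 8.3713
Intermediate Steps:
t(R) = 2*R*(-8 + R) (t(R) = (-8 + R)*(2*R) = 2*R*(-8 + R))
a = √3574 ≈ 59.783
A(x) = √51 (A(x) = √(51 + 0) = √51)
a/A(t(3 - 1*1)) = √3574/(√51) = √3574*(√51/51) = √182274/51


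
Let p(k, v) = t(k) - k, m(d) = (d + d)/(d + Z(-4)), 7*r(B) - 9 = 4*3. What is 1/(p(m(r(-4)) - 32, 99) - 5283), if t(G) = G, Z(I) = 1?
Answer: -1/5283 ≈ -0.00018929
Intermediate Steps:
r(B) = 3 (r(B) = 9/7 + (4*3)/7 = 9/7 + (1/7)*12 = 9/7 + 12/7 = 3)
m(d) = 2*d/(1 + d) (m(d) = (d + d)/(d + 1) = (2*d)/(1 + d) = 2*d/(1 + d))
p(k, v) = 0 (p(k, v) = k - k = 0)
1/(p(m(r(-4)) - 32, 99) - 5283) = 1/(0 - 5283) = 1/(-5283) = -1/5283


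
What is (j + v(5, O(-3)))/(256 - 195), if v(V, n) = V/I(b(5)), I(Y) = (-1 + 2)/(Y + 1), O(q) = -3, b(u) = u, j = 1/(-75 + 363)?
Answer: 8641/17568 ≈ 0.49186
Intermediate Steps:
j = 1/288 ≈ 0.0034722
I(Y) = 1/(1 + Y)
v(V, n) = 6*V (v(V, n) = V/(1/(1 + 5)) = V/(1/6) = V/(⅙) = V*6 = 6*V)
(j + v(5, O(-3)))/(256 - 195) = (1/288 + 6*5)/(256 - 195) = (1/288 + 30)/61 = (8641/288)*(1/61) = 8641/17568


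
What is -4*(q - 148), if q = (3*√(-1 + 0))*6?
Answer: 592 - 72*I ≈ 592.0 - 72.0*I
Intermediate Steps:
q = 18*I (q = (3*√(-1))*6 = (3*I)*6 = 18*I ≈ 18.0*I)
-4*(q - 148) = -4*(18*I - 148) = -4*(-148 + 18*I) = 592 - 72*I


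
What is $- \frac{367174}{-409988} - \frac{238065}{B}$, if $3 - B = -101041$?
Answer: $- \frac{15125765891}{10356706868} \approx -1.4605$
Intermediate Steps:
$B = 101044$ ($B = 3 - -101041 = 3 + 101041 = 101044$)
$- \frac{367174}{-409988} - \frac{238065}{B} = - \frac{367174}{-409988} - \frac{238065}{101044} = \left(-367174\right) \left(- \frac{1}{409988}\right) - \frac{238065}{101044} = \frac{183587}{204994} - \frac{238065}{101044} = - \frac{15125765891}{10356706868}$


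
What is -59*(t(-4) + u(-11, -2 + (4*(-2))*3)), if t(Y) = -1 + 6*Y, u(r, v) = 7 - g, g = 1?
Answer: 1121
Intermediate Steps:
u(r, v) = 6 (u(r, v) = 7 - 1*1 = 7 - 1 = 6)
-59*(t(-4) + u(-11, -2 + (4*(-2))*3)) = -59*((-1 + 6*(-4)) + 6) = -59*((-1 - 24) + 6) = -59*(-25 + 6) = -59*(-19) = 1121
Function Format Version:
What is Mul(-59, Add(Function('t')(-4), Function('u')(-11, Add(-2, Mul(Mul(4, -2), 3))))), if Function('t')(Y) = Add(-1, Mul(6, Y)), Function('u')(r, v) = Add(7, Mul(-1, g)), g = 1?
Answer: 1121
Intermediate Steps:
Function('u')(r, v) = 6 (Function('u')(r, v) = Add(7, Mul(-1, 1)) = Add(7, -1) = 6)
Mul(-59, Add(Function('t')(-4), Function('u')(-11, Add(-2, Mul(Mul(4, -2), 3))))) = Mul(-59, Add(Add(-1, Mul(6, -4)), 6)) = Mul(-59, Add(Add(-1, -24), 6)) = Mul(-59, Add(-25, 6)) = Mul(-59, -19) = 1121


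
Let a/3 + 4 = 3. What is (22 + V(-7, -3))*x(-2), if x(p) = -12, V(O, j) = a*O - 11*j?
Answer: -912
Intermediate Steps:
a = -3 (a = -12 + 3*3 = -12 + 9 = -3)
V(O, j) = -11*j - 3*O (V(O, j) = -3*O - 11*j = -11*j - 3*O)
(22 + V(-7, -3))*x(-2) = (22 + (-11*(-3) - 3*(-7)))*(-12) = (22 + (33 + 21))*(-12) = (22 + 54)*(-12) = 76*(-12) = -912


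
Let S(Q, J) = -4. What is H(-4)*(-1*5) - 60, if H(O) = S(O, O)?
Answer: -40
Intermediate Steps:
H(O) = -4
H(-4)*(-1*5) - 60 = -(-4)*5 - 60 = -4*(-5) - 60 = 20 - 60 = -40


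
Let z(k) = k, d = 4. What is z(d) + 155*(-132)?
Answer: -20456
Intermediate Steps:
z(d) + 155*(-132) = 4 + 155*(-132) = 4 - 20460 = -20456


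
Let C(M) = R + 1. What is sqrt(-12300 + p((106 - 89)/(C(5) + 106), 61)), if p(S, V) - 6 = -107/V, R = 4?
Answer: I*sqrt(45752501)/61 ≈ 110.89*I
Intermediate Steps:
C(M) = 5 (C(M) = 4 + 1 = 5)
p(S, V) = 6 - 107/V
sqrt(-12300 + p((106 - 89)/(C(5) + 106), 61)) = sqrt(-12300 + (6 - 107/61)) = sqrt(-12300 + 259/61) = sqrt(-750041/61) = I*sqrt(45752501)/61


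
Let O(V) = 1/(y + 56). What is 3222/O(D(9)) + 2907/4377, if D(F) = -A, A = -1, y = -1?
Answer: 258550359/1459 ≈ 1.7721e+5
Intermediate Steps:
D(F) = 1 (D(F) = -1*(-1) = 1)
O(V) = 1/55 (O(V) = 1/(-1 + 56) = 1/55)
3222/O(D(9)) + 2907/4377 = 3222/(1/55) + 2907/4377 = 3222*55 + 2907*(1/4377) = 177210 + 969/1459 = 258550359/1459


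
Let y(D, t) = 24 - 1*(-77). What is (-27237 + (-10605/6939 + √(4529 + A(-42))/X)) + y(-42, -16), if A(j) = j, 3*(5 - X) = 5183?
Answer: -62769103/2313 - 3*√4487/5168 ≈ -27138.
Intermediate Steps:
y(D, t) = 101 (y(D, t) = 24 + 77 = 101)
X = -5168/3 (X = 5 - ⅓*5183 = 5 - 5183/3 = -5168/3 ≈ -1722.7)
(-27237 + (-10605/6939 + √(4529 + A(-42))/X)) + y(-42, -16) = (-27237 + (-10605/6939 + √(4529 - 42)/(-5168/3))) + 101 = (-27237 + (-10605*1/6939 + √4487*(-3/5168))) + 101 = (-27237 + (-3535/2313 - 3*√4487/5168)) + 101 = (-63002716/2313 - 3*√4487/5168) + 101 = -62769103/2313 - 3*√4487/5168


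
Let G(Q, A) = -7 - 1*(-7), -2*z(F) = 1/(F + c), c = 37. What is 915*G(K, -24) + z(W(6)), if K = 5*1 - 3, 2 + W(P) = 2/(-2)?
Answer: -1/68 ≈ -0.014706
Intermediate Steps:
W(P) = -3 (W(P) = -2 + 2/(-2) = -2 + 2*(-½) = -2 - 1 = -3)
K = 2 (K = 5 - 3 = 2)
z(F) = -1/(2*(37 + F)) (z(F) = -1/(2*(F + 37)) = -1/(2*(37 + F)))
G(Q, A) = 0 (G(Q, A) = -7 + 7 = 0)
915*G(K, -24) + z(W(6)) = 915*0 - 1/(74 + 2*(-3)) = 0 - 1/(74 - 6) = 0 - 1/68 = -1/68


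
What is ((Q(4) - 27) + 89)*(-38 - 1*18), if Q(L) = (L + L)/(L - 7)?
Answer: -9968/3 ≈ -3322.7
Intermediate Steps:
Q(L) = 2*L/(-7 + L) (Q(L) = (2*L)/(-7 + L) = 2*L/(-7 + L))
((Q(4) - 27) + 89)*(-38 - 1*18) = ((2*4/(-7 + 4) - 27) + 89)*(-38 - 1*18) = ((2*4/(-3) - 27) + 89)*(-38 - 18) = ((2*4*(-⅓) - 27) + 89)*(-56) = ((-8/3 - 27) + 89)*(-56) = (-89/3 + 89)*(-56) = (178/3)*(-56) = -9968/3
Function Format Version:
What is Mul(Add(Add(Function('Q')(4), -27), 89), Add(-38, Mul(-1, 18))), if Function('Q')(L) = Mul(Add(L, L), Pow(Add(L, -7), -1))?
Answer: Rational(-9968, 3) ≈ -3322.7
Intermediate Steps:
Function('Q')(L) = Mul(2, L, Pow(Add(-7, L), -1)) (Function('Q')(L) = Mul(Mul(2, L), Pow(Add(-7, L), -1)) = Mul(2, L, Pow(Add(-7, L), -1)))
Mul(Add(Add(Function('Q')(4), -27), 89), Add(-38, Mul(-1, 18))) = Mul(Add(Add(Mul(2, 4, Pow(Add(-7, 4), -1)), -27), 89), Add(-38, Mul(-1, 18))) = Mul(Add(Add(Mul(2, 4, Pow(-3, -1)), -27), 89), Add(-38, -18)) = Mul(Add(Add(Mul(2, 4, Rational(-1, 3)), -27), 89), -56) = Mul(Add(Add(Rational(-8, 3), -27), 89), -56) = Mul(Add(Rational(-89, 3), 89), -56) = Mul(Rational(178, 3), -56) = Rational(-9968, 3)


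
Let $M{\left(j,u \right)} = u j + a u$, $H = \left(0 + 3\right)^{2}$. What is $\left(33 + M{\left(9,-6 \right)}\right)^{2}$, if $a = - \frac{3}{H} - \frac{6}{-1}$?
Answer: $3025$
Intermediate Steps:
$H = 9$ ($H = 3^{2} = 9$)
$a = \frac{17}{3}$ ($a = - \frac{3}{9} - \frac{6}{-1} = \left(-3\right) \frac{1}{9} - -6 = - \frac{1}{3} + 6 = \frac{17}{3} \approx 5.6667$)
$M{\left(j,u \right)} = \frac{17 u}{3} + j u$ ($M{\left(j,u \right)} = u j + \frac{17 u}{3} = j u + \frac{17 u}{3} = \frac{17 u}{3} + j u$)
$\left(33 + M{\left(9,-6 \right)}\right)^{2} = \left(33 + \frac{1}{3} \left(-6\right) \left(17 + 3 \cdot 9\right)\right)^{2} = \left(33 + \frac{1}{3} \left(-6\right) \left(17 + 27\right)\right)^{2} = \left(33 + \frac{1}{3} \left(-6\right) 44\right)^{2} = \left(33 - 88\right)^{2} = \left(-55\right)^{2} = 3025$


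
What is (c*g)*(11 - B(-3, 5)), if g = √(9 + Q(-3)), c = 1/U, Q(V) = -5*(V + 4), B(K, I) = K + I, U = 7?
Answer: 18/7 ≈ 2.5714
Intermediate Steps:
B(K, I) = I + K
Q(V) = -20 - 5*V (Q(V) = -5*(4 + V) = -20 - 5*V)
c = ⅐ (c = 1/7 = ⅐ ≈ 0.14286)
g = 2 (g = √(9 + (-20 - 5*(-3))) = √(9 + (-20 + 15)) = √(9 - 5) = √4 = 2)
(c*g)*(11 - B(-3, 5)) = ((⅐)*2)*(11 - (5 - 3)) = 2*(11 - 1*2)/7 = 2*(11 - 2)/7 = (2/7)*9 = 18/7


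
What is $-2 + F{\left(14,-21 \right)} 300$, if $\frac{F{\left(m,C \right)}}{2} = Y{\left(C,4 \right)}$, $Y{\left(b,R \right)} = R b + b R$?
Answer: $-100802$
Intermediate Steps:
$Y{\left(b,R \right)} = 2 R b$ ($Y{\left(b,R \right)} = R b + R b = 2 R b$)
$F{\left(m,C \right)} = 16 C$ ($F{\left(m,C \right)} = 2 \cdot 2 \cdot 4 C = 2 \cdot 8 C = 16 C$)
$-2 + F{\left(14,-21 \right)} 300 = -2 + 16 \left(-21\right) 300 = -2 - 100800 = -100802$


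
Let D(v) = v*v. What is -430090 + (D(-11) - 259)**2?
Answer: -411046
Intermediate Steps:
D(v) = v**2
-430090 + (D(-11) - 259)**2 = -430090 + ((-11)**2 - 259)**2 = -430090 + (121 - 259)**2 = -430090 + (-138)**2 = -430090 + 19044 = -411046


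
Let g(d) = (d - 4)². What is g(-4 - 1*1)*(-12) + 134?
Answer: -838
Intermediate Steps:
g(d) = (-4 + d)²
g(-4 - 1*1)*(-12) + 134 = (-4 + (-4 - 1*1))²*(-12) + 134 = (-4 + (-4 - 1))²*(-12) + 134 = (-4 - 5)²*(-12) + 134 = (-9)²*(-12) + 134 = 81*(-12) + 134 = -972 + 134 = -838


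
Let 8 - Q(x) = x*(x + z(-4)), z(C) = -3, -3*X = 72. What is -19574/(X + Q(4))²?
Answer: -9787/200 ≈ -48.935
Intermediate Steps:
X = -24 (X = -⅓*72 = -24)
Q(x) = 8 - x*(-3 + x) (Q(x) = 8 - x*(x - 3) = 8 - x*(-3 + x))
-19574/(X + Q(4))² = -19574/(-24 + (8 - 1*4² + 3*4))² = -19574/(-24 + (8 - 1*16 + 12))² = -19574/(-24 + (8 - 16 + 12))² = -19574/(-24 + 4)² = -19574/((-20)²) = -19574/400 = -19574*1/400 = -9787/200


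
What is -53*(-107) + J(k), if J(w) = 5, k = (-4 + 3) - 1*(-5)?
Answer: 5676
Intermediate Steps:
k = 4 (k = -1 + 5 = 4)
-53*(-107) + J(k) = -53*(-107) + 5 = 5671 + 5 = 5676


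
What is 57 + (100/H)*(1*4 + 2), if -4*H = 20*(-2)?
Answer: 117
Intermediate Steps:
H = 10 (H = -5*(-2) = -¼*(-40) = 10)
57 + (100/H)*(1*4 + 2) = 57 + (100/10)*(1*4 + 2) = 57 + (100*(⅒))*(4 + 2) = 57 + 10*6 = 57 + 60 = 117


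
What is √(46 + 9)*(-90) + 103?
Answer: 103 - 90*√55 ≈ -564.46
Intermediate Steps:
√(46 + 9)*(-90) + 103 = √55*(-90) + 103 = -90*√55 + 103 = 103 - 90*√55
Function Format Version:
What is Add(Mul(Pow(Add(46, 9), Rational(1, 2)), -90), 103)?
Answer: Add(103, Mul(-90, Pow(55, Rational(1, 2)))) ≈ -564.46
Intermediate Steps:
Add(Mul(Pow(Add(46, 9), Rational(1, 2)), -90), 103) = Add(Mul(Pow(55, Rational(1, 2)), -90), 103) = Add(Mul(-90, Pow(55, Rational(1, 2))), 103) = Add(103, Mul(-90, Pow(55, Rational(1, 2))))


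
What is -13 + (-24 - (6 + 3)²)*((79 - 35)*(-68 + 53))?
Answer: 69287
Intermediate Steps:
-13 + (-24 - (6 + 3)²)*((79 - 35)*(-68 + 53)) = -13 + (-24 - 1*9²)*(44*(-15)) = -13 + (-24 - 1*81)*(-660) = -13 + (-24 - 81)*(-660) = -13 - 105*(-660) = -13 + 69300 = 69287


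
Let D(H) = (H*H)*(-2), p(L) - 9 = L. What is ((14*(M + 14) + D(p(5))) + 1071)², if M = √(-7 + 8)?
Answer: 790321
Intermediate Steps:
p(L) = 9 + L
M = 1 (M = √1 = 1)
D(H) = -2*H² (D(H) = H²*(-2) = -2*H²)
((14*(M + 14) + D(p(5))) + 1071)² = ((14*(1 + 14) - 2*(9 + 5)²) + 1071)² = ((14*15 - 2*14²) + 1071)² = ((210 - 2*196) + 1071)² = ((210 - 392) + 1071)² = (-182 + 1071)² = 889² = 790321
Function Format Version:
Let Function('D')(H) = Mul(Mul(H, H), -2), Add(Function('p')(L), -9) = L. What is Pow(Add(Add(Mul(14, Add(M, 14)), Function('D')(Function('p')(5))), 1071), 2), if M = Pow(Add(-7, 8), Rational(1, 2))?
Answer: 790321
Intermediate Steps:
Function('p')(L) = Add(9, L)
M = 1 (M = Pow(1, Rational(1, 2)) = 1)
Function('D')(H) = Mul(-2, Pow(H, 2)) (Function('D')(H) = Mul(Pow(H, 2), -2) = Mul(-2, Pow(H, 2)))
Pow(Add(Add(Mul(14, Add(M, 14)), Function('D')(Function('p')(5))), 1071), 2) = Pow(Add(Add(Mul(14, Add(1, 14)), Mul(-2, Pow(Add(9, 5), 2))), 1071), 2) = Pow(Add(Add(Mul(14, 15), Mul(-2, Pow(14, 2))), 1071), 2) = Pow(Add(Add(210, Mul(-2, 196)), 1071), 2) = Pow(Add(Add(210, -392), 1071), 2) = Pow(Add(-182, 1071), 2) = Pow(889, 2) = 790321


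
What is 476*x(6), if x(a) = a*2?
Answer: 5712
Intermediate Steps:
x(a) = 2*a
476*x(6) = 476*(2*6) = 476*12 = 5712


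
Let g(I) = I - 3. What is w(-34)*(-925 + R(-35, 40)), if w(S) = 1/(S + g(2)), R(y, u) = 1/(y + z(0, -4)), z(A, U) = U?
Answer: 36076/1365 ≈ 26.429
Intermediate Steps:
g(I) = -3 + I
R(y, u) = 1/(-4 + y) (R(y, u) = 1/(y - 4) = 1/(-4 + y))
w(S) = 1/(-1 + S) (w(S) = 1/(S + (-3 + 2)) = 1/(S - 1) = 1/(-1 + S))
w(-34)*(-925 + R(-35, 40)) = (-925 + 1/(-4 - 35))/(-1 - 34) = (-925 + 1/(-39))/(-35) = -(-925 - 1/39)/35 = -1/35*(-36076/39) = 36076/1365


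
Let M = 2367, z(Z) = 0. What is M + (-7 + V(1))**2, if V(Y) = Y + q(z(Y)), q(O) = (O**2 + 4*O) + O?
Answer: 2403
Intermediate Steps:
q(O) = O**2 + 5*O
V(Y) = Y (V(Y) = Y + 0*(5 + 0) = Y + 0*5 = Y + 0 = Y)
M + (-7 + V(1))**2 = 2367 + (-7 + 1)**2 = 2367 + (-6)**2 = 2367 + 36 = 2403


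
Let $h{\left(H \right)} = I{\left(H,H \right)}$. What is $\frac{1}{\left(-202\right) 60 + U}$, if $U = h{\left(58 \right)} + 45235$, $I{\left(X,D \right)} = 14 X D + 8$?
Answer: $\frac{1}{80219} \approx 1.2466 \cdot 10^{-5}$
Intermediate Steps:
$I{\left(X,D \right)} = 8 + 14 D X$ ($I{\left(X,D \right)} = 14 D X + 8 = 8 + 14 D X$)
$h{\left(H \right)} = 8 + 14 H^{2}$ ($h{\left(H \right)} = 8 + 14 H H = 8 + 14 H^{2}$)
$U = 92339$ ($U = \left(8 + 14 \cdot 58^{2}\right) + 45235 = \left(8 + 14 \cdot 3364\right) + 45235 = \left(8 + 47096\right) + 45235 = 47104 + 45235 = 92339$)
$\frac{1}{\left(-202\right) 60 + U} = \frac{1}{\left(-202\right) 60 + 92339} = \frac{1}{-12120 + 92339} = \frac{1}{80219}$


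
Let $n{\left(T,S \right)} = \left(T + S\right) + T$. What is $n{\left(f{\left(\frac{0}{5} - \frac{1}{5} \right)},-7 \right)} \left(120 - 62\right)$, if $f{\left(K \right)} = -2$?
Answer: $-638$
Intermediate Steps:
$n{\left(T,S \right)} = S + 2 T$ ($n{\left(T,S \right)} = \left(S + T\right) + T = S + 2 T$)
$n{\left(f{\left(\frac{0}{5} - \frac{1}{5} \right)},-7 \right)} \left(120 - 62\right) = \left(-7 + 2 \left(-2\right)\right) \left(120 - 62\right) = \left(-7 - 4\right) 58 = \left(-11\right) 58 = -638$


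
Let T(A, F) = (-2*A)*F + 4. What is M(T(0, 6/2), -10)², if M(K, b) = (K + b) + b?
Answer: 256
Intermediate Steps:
T(A, F) = 4 - 2*A*F (T(A, F) = -2*A*F + 4 = 4 - 2*A*F)
M(K, b) = K + 2*b
M(T(0, 6/2), -10)² = ((4 - 2*0*6/2) + 2*(-10))² = ((4 - 2*0*6*(½)) - 20)² = ((4 - 2*0*3) - 20)² = ((4 + 0) - 20)² = (4 - 20)² = (-16)² = 256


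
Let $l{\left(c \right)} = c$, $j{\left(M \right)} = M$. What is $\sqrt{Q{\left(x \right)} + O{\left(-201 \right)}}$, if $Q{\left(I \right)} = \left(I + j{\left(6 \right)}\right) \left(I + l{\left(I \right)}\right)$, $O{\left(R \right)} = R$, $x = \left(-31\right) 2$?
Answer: $\sqrt{6743} \approx 82.116$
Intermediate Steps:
$x = -62$
$Q{\left(I \right)} = 2 I \left(6 + I\right)$ ($Q{\left(I \right)} = \left(I + 6\right) \left(I + I\right) = \left(6 + I\right) 2 I = 2 I \left(6 + I\right)$)
$\sqrt{Q{\left(x \right)} + O{\left(-201 \right)}} = \sqrt{2 \left(-62\right) \left(6 - 62\right) - 201} = \sqrt{2 \left(-62\right) \left(-56\right) - 201} = \sqrt{6944 - 201} = \sqrt{6743}$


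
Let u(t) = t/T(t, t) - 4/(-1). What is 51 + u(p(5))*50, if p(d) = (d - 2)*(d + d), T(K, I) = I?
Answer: 301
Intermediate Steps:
p(d) = 2*d*(-2 + d) (p(d) = (-2 + d)*(2*d) = 2*d*(-2 + d))
u(t) = 5 (u(t) = t/t - 4/(-1) = 1 - 4*(-1) = 1 + 4 = 5)
51 + u(p(5))*50 = 51 + 5*50 = 51 + 250 = 301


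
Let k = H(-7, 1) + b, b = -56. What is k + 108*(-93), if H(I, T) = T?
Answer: -10099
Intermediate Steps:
k = -55 (k = 1 - 56 = -55)
k + 108*(-93) = -55 + 108*(-93) = -55 - 10044 = -10099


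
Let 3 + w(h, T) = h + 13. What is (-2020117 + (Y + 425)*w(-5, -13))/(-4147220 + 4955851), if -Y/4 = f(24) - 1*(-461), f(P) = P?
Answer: -2027692/808631 ≈ -2.5076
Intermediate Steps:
Y = -1940 (Y = -4*(24 - 1*(-461)) = -4*(24 + 461) = -4*485 = -1940)
w(h, T) = 10 + h (w(h, T) = -3 + (h + 13) = -3 + (13 + h) = 10 + h)
(-2020117 + (Y + 425)*w(-5, -13))/(-4147220 + 4955851) = (-2020117 + (-1940 + 425)*(10 - 5))/(-4147220 + 4955851) = (-2020117 - 1515*5)/808631 = (-2020117 - 7575)*(1/808631) = -2027692*1/808631 = -2027692/808631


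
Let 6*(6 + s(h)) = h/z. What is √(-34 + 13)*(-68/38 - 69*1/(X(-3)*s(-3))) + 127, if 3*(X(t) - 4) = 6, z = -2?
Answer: 127 + 4*I*√21/19 ≈ 127.0 + 0.96475*I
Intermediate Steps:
X(t) = 6 (X(t) = 4 + (⅓)*6 = 4 + 2 = 6)
s(h) = -6 - h/12 (s(h) = -6 + (h/(-2))/6 = -6 + (h*(-½))/6 = -6 + (-h/2)/6 = -6 - h/12)
√(-34 + 13)*(-68/38 - 69*1/(X(-3)*s(-3))) + 127 = √(-34 + 13)*(-68/38 - 69*1/(6*(-6 - 1/12*(-3)))) + 127 = √(-21)*(-68*1/38 - 69*1/(6*(-6 + ¼))) + 127 = (I*√21)*(-34/19 - 69/(6*(-23/4))) + 127 = (I*√21)*(-34/19 - 69/(-69/2)) + 127 = (I*√21)*(-34/19 - 69*(-2/69)) + 127 = (I*√21)*(-34/19 + 2) + 127 = (I*√21)*(4/19) + 127 = 4*I*√21/19 + 127 = 127 + 4*I*√21/19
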